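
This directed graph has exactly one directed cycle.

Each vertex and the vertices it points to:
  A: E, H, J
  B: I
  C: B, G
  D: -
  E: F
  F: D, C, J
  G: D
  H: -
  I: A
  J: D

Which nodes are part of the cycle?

DFS with gray/black marking from I:
I gray
  A gray
    E gray
      F gray
        D gray
        D black
        C gray
          B gray
            B→I: I is gray → back edge
Back edge closes the cycle I → A → E → F → C → B → I; its vertices are {A, B, C, E, F, I}.

A, B, C, E, F, I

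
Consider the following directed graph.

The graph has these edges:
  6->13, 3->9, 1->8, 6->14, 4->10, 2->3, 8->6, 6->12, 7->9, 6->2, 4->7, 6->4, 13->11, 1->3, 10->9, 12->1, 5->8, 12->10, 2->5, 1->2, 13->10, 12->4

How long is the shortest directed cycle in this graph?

For each vertex v, BFS finds the shortest path from v back to v.
The shortest such closed walk is 6 → 12 → 1 → 8 → 6, length 4.

4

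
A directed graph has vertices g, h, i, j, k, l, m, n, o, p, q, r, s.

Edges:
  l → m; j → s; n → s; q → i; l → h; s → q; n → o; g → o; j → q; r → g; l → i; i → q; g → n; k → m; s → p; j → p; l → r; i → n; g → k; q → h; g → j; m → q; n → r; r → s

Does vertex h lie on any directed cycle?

h lies on a cycle iff there is a path from h back to itself.
Exploring from h, it never reaches itself; equivalently, its strongly connected component is a singleton.

No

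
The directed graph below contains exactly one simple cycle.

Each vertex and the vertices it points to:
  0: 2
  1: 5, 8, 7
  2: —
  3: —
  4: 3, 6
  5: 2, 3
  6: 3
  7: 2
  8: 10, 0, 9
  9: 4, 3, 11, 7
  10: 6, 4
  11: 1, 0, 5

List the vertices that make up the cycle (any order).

1, 8, 9, 11

DFS with gray/black marking from 8:
8 gray
  10 gray
    6 gray
      3 gray
      3 black
    6 black
    4 gray
      4→3: 3 black — skip
      4→6: 6 black — skip
    4 black
  10 black
  0 gray
    2 gray
    2 black
  0 black
  9 gray
    9→4: 4 black — skip
    9→3: 3 black — skip
    11 gray
      1 gray
        5 gray
          5→2: 2 black — skip
          5→3: 3 black — skip
        5 black
        1→8: 8 is gray → back edge
Back edge closes the cycle 8 → 9 → 11 → 1 → 8; its vertices are {1, 8, 9, 11}.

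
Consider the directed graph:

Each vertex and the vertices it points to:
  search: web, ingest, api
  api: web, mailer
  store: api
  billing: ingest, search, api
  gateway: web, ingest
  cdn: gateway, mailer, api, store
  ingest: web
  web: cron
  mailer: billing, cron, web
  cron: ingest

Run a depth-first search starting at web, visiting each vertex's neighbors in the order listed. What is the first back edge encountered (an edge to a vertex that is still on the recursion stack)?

ingest->web

DFS from web (visiting each vertex's neighbors in the order listed); mark gray on enter, black on exit:
web gray
  cron gray
    ingest gray
      ingest→web: web is gray → back edge
First back edge: ingest → web.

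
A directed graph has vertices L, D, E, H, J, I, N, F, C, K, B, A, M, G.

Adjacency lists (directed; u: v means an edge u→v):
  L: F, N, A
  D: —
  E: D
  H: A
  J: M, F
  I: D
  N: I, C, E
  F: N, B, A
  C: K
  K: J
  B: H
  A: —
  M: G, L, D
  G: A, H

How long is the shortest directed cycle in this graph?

5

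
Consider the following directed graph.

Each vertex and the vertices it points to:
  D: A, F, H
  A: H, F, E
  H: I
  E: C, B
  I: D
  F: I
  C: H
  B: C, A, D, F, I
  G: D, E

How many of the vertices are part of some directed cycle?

A vertex is on a directed cycle iff it belongs to a strongly connected component of size ≥ 2 (or has a self-loop).
The vertices on cycles are {A, B, C, D, E, F, H, I} — 8 in total.

8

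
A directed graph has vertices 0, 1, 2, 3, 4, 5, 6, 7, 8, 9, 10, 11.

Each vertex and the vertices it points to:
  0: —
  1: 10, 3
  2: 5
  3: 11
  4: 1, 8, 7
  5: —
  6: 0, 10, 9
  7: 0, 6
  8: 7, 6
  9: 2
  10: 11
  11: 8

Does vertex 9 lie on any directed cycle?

9 lies on a cycle iff there is a path from 9 back to itself.
Exploring from 9, it never reaches itself; equivalently, its strongly connected component is a singleton.

No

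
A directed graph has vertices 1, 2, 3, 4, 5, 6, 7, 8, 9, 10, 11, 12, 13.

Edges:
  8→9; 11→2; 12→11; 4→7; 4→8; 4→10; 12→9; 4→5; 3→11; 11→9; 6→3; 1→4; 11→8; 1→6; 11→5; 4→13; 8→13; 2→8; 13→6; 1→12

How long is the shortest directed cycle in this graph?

5

For each vertex v, BFS finds the shortest path from v back to v.
The shortest such closed walk is 6 → 3 → 11 → 8 → 13 → 6, length 5.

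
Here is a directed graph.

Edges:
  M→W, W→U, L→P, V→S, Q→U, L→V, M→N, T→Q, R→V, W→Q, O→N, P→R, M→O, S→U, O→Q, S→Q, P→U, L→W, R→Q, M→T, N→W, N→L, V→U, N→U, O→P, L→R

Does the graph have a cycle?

No

DFS with white/gray/black marking, starting from W:
W gray
  Q gray
    U gray
    U black
  Q black
  W→U: U black — skip
W black
L gray
  P gray
    R gray
      R→Q: Q black — skip
      V gray
        V→U: U black — skip
        S gray
          S→U: U black — skip
          S→Q: Q black — skip
        S black
      V black
    R black
    P→U: U black — skip
  P black
  L→V: V black — skip
  L→W: W black — skip
  L→R: R black — skip
L black
M gray
  O gray
    O→Q: Q black — skip
    O→P: P black — skip
    N gray
      N→W: W black — skip
      N→L: L black — skip
      N→U: U black — skip
    N black
  O black
  M→W: W black — skip
  T gray
    T→Q: Q black — skip
  T black
  M→N: N black — skip
M black
Every edge goes to a white or black vertex — no back edge, so the graph is acyclic.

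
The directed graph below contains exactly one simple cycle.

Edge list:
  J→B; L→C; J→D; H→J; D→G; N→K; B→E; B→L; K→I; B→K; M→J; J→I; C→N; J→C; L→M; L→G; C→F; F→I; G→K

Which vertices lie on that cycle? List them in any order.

DFS with gray/black marking from J:
J gray
  B gray
    E gray
    E black
    K gray
      I gray
      I black
    K black
    L gray
      C gray
        N gray
          N→K: K black — skip
        N black
        F gray
          F→I: I black — skip
        F black
      C black
      G gray
        G→K: K black — skip
      G black
      M gray
        M→J: J is gray → back edge
Back edge closes the cycle J → B → L → M → J; its vertices are {B, J, L, M}.

B, J, L, M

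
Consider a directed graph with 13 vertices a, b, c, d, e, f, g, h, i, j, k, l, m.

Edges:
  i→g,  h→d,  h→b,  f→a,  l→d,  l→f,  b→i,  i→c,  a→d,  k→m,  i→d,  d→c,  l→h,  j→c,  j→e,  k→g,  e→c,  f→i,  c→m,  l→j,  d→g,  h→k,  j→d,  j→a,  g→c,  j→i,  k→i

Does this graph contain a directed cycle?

DFS with white/gray/black marking, starting from d:
d gray
  g gray
    c gray
      m gray
      m black
    c black
  g black
  d→c: c black — skip
d black
a gray
  a→d: d black — skip
a black
b gray
  i gray
    i→g: g black — skip
    i→c: c black — skip
    i→d: d black — skip
  i black
b black
e gray
  e→c: c black — skip
e black
f gray
  f→a: a black — skip
  f→i: i black — skip
f black
h gray
  h→d: d black — skip
  h→b: b black — skip
  k gray
    k→m: m black — skip
    k→i: i black — skip
    k→g: g black — skip
  k black
h black
j gray
  j→e: e black — skip
  j→c: c black — skip
  j→i: i black — skip
  j→a: a black — skip
  j→d: d black — skip
j black
l gray
  l→f: f black — skip
  l→h: h black — skip
  l→d: d black — skip
  l→j: j black — skip
l black
Every edge goes to a white or black vertex — no back edge, so the graph is acyclic.

No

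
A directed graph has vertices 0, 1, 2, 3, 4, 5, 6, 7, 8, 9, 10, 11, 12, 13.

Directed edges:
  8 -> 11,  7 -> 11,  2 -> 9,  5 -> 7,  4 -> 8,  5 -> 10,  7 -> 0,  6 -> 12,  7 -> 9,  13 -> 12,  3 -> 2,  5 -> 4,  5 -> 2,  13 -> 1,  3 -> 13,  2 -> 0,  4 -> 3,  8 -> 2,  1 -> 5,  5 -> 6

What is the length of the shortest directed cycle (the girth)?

For each vertex v, BFS finds the shortest path from v back to v.
The shortest such closed walk is 5 → 4 → 3 → 13 → 1 → 5, length 5.

5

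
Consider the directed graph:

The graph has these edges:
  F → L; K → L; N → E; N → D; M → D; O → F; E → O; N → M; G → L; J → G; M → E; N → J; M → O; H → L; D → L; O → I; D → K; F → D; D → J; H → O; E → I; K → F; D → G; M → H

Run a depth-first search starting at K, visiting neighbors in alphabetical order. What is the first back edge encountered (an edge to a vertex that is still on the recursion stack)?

D->K

DFS from K (visiting neighbors in alphabetical order); mark gray on enter, black on exit:
K gray
  F gray
    D gray
      G gray
        L gray
        L black
      G black
      J gray
        J→G: G black — skip
      J black
      D→K: K is gray → back edge
First back edge: D → K.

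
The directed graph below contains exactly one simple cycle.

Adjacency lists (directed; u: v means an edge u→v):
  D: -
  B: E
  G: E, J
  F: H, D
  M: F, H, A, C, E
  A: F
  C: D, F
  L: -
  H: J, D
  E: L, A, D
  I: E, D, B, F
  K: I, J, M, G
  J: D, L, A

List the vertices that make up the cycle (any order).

A, F, H, J

DFS with gray/black marking from H:
H gray
  J gray
    D gray
    D black
    L gray
    L black
    A gray
      F gray
        F→H: H is gray → back edge
Back edge closes the cycle H → J → A → F → H; its vertices are {A, F, H, J}.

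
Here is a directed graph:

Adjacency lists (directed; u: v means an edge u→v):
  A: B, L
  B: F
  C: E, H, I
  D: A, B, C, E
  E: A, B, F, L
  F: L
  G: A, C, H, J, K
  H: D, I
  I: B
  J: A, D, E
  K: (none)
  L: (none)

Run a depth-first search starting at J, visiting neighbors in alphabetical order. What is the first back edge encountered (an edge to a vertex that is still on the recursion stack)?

DFS from J (visiting neighbors in alphabetical order); mark gray on enter, black on exit:
J gray
  A gray
    B gray
      F gray
        L gray
        L black
      F black
    B black
    A→L: L black — skip
  A black
  D gray
    D→A: A black — skip
    D→B: B black — skip
    C gray
      E gray
        E→A: A black — skip
        E→B: B black — skip
        E→F: F black — skip
        E→L: L black — skip
      E black
      H gray
        H→D: D is gray → back edge
First back edge: H → D.

H→D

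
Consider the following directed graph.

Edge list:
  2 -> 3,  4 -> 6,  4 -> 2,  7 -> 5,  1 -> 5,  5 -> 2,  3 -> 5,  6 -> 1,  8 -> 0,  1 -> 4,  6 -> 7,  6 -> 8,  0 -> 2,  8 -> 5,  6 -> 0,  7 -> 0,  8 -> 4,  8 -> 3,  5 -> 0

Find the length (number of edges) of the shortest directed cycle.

3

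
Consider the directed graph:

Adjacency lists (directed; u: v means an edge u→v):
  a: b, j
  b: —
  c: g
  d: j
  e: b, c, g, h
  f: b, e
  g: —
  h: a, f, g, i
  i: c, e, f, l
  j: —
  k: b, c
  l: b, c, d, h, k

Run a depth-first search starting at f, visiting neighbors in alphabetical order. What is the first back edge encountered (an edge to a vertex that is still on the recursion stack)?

h->f

DFS from f (visiting neighbors in alphabetical order); mark gray on enter, black on exit:
f gray
  b gray
  b black
  e gray
    e→b: b black — skip
    c gray
      g gray
      g black
    c black
    e→g: g black — skip
    h gray
      a gray
        a→b: b black — skip
        j gray
        j black
      a black
      h→f: f is gray → back edge
First back edge: h → f.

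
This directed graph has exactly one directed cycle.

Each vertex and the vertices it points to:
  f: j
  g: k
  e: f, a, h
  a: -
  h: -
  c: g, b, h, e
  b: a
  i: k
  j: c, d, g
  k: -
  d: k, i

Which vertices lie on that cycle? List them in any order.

DFS with gray/black marking from j:
j gray
  c gray
    g gray
      k gray
      k black
    g black
    b gray
      a gray
      a black
    b black
    h gray
    h black
    e gray
      f gray
        f→j: j is gray → back edge
Back edge closes the cycle j → c → e → f → j; its vertices are {c, e, f, j}.

c, e, f, j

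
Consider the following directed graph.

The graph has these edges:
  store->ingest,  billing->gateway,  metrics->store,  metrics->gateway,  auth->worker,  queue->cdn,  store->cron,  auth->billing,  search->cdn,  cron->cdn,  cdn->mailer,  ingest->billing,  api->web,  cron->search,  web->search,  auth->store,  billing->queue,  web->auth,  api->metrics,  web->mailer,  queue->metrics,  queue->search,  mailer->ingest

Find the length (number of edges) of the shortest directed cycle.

For each vertex v, BFS finds the shortest path from v back to v.
The shortest such closed walk is mailer → ingest → billing → queue → cdn → mailer, length 5.

5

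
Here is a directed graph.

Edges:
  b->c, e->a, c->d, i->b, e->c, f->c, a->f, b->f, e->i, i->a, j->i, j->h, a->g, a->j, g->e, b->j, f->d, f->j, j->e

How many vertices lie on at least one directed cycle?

7

A vertex is on a directed cycle iff it belongs to a strongly connected component of size ≥ 2 (or has a self-loop).
The vertices on cycles are {a, b, e, f, g, i, j} — 7 in total.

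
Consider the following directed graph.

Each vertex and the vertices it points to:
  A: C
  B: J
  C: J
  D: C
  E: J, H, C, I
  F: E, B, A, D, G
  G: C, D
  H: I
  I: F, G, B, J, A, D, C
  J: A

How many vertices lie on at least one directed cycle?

7

A vertex is on a directed cycle iff it belongs to a strongly connected component of size ≥ 2 (or has a self-loop).
The vertices on cycles are {A, C, E, F, H, I, J} — 7 in total.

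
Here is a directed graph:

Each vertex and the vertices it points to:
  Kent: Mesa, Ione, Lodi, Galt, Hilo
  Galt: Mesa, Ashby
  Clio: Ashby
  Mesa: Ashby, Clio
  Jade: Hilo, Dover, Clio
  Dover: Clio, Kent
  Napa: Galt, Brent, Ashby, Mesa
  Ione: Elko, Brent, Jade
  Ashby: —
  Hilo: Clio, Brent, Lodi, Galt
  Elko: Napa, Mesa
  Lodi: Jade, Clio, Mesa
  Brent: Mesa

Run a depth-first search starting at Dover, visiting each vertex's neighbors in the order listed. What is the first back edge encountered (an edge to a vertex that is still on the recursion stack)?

Lodi→Jade

DFS from Dover (visiting each vertex's neighbors in the order listed); mark gray on enter, black on exit:
Dover gray
  Clio gray
    Ashby gray
    Ashby black
  Clio black
  Kent gray
    Mesa gray
      Mesa→Ashby: Ashby black — skip
      Mesa→Clio: Clio black — skip
    Mesa black
    Ione gray
      Elko gray
        Napa gray
          Galt gray
            Galt→Mesa: Mesa black — skip
            Galt→Ashby: Ashby black — skip
          Galt black
          Brent gray
            Brent→Mesa: Mesa black — skip
          Brent black
          Napa→Ashby: Ashby black — skip
          Napa→Mesa: Mesa black — skip
        Napa black
        Elko→Mesa: Mesa black — skip
      Elko black
      Ione→Brent: Brent black — skip
      Jade gray
        Hilo gray
          Hilo→Clio: Clio black — skip
          Hilo→Brent: Brent black — skip
          Lodi gray
            Lodi→Jade: Jade is gray → back edge
First back edge: Lodi → Jade.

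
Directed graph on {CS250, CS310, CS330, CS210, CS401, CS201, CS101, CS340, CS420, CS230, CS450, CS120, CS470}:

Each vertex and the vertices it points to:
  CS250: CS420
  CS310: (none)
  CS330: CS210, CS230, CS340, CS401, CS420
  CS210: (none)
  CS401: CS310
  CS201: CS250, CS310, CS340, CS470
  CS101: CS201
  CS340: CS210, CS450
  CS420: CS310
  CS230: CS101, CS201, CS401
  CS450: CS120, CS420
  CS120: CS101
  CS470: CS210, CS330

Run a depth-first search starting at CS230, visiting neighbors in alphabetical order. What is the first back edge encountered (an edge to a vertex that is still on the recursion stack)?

CS120→CS101

DFS from CS230 (visiting neighbors in alphabetical order); mark gray on enter, black on exit:
CS230 gray
  CS101 gray
    CS201 gray
      CS250 gray
        CS420 gray
          CS310 gray
          CS310 black
        CS420 black
      CS250 black
      CS201→CS310: CS310 black — skip
      CS340 gray
        CS210 gray
        CS210 black
        CS450 gray
          CS120 gray
            CS120→CS101: CS101 is gray → back edge
First back edge: CS120 → CS101.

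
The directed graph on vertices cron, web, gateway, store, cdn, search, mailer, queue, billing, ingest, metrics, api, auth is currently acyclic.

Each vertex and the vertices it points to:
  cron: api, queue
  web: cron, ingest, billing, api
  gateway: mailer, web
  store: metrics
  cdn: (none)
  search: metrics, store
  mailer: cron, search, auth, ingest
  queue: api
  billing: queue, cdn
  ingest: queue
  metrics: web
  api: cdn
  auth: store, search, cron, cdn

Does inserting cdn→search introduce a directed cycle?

Yes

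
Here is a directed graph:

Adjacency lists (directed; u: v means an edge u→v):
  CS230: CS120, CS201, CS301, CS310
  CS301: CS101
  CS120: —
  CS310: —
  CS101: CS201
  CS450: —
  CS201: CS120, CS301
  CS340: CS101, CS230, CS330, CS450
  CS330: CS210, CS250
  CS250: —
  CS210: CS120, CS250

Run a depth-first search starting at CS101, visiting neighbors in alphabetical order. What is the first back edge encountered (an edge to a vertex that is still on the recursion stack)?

CS301->CS101

DFS from CS101 (visiting neighbors in alphabetical order); mark gray on enter, black on exit:
CS101 gray
  CS201 gray
    CS120 gray
    CS120 black
    CS301 gray
      CS301→CS101: CS101 is gray → back edge
First back edge: CS301 → CS101.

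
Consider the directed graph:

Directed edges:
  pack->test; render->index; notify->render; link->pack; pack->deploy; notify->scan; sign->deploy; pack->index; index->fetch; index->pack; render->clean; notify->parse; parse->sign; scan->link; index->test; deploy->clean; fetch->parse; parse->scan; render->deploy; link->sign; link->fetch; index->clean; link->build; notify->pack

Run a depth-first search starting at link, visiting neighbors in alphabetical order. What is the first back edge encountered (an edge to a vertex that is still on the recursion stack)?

scan->link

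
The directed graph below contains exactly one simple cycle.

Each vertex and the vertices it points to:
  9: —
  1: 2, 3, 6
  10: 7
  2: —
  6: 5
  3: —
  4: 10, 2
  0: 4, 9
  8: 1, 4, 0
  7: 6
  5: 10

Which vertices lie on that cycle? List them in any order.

5, 6, 7, 10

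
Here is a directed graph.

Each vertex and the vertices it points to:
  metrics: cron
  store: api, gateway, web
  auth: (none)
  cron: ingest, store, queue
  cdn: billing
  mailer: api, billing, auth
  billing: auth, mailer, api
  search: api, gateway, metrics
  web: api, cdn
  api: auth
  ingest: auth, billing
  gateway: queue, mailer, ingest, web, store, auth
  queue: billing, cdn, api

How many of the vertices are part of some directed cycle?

A vertex is on a directed cycle iff it belongs to a strongly connected component of size ≥ 2 (or has a self-loop).
The vertices on cycles are {store, mailer, billing, gateway} — 4 in total.

4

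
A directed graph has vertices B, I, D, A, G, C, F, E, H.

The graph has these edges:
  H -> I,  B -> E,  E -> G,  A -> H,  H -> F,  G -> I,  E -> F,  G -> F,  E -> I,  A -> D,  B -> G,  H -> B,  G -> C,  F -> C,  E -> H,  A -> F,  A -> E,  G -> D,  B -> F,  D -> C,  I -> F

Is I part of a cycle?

No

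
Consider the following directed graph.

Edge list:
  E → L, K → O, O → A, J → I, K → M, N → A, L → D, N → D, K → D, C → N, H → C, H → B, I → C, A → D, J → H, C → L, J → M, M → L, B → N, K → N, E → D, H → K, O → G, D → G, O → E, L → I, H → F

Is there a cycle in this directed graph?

DFS with white/gray/black marking, starting from L:
L gray
  D gray
    G gray
    G black
  D black
  I gray
    C gray
      N gray
        N→D: D black — skip
        A gray
          A→D: D black — skip
        A black
      N black
      C→L: L is gray → back edge
Back edge found, so a cycle exists: L → I → C → L.

Yes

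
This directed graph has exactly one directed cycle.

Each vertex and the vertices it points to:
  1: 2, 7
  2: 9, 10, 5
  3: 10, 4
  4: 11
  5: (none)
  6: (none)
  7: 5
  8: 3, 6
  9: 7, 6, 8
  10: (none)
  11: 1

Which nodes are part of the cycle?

DFS with gray/black marking from 11:
11 gray
  1 gray
    2 gray
      9 gray
        7 gray
          5 gray
          5 black
        7 black
        6 gray
        6 black
        8 gray
          3 gray
            10 gray
            10 black
            4 gray
              4→11: 11 is gray → back edge
Back edge closes the cycle 11 → 1 → 2 → 9 → 8 → 3 → 4 → 11; its vertices are {1, 2, 3, 4, 8, 9, 11}.

1, 2, 3, 4, 8, 9, 11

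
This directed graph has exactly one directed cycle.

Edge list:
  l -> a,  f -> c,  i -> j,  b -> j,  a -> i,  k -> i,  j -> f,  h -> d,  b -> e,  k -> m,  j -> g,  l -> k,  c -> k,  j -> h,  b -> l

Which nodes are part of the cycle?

c, f, i, j, k

DFS with gray/black marking from j:
j gray
  g gray
  g black
  h gray
    d gray
    d black
  h black
  f gray
    c gray
      k gray
        i gray
          i→j: j is gray → back edge
Back edge closes the cycle j → f → c → k → i → j; its vertices are {c, f, i, j, k}.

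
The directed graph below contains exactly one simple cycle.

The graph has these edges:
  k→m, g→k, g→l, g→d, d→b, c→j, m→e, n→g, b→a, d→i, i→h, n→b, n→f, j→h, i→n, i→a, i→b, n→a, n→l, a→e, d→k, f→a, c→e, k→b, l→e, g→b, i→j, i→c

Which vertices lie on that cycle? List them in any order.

DFS with gray/black marking from n:
n gray
  a gray
    e gray
    e black
  a black
  g gray
    l gray
      l→e: e black — skip
    l black
    b gray
      b→a: a black — skip
    b black
    k gray
      m gray
        m→e: e black — skip
      m black
      k→b: b black — skip
    k black
    d gray
      d→k: k black — skip
      d→b: b black — skip
      i gray
        i→b: b black — skip
        j gray
          h gray
          h black
        j black
        i→n: n is gray → back edge
Back edge closes the cycle n → g → d → i → n; its vertices are {d, g, i, n}.

d, g, i, n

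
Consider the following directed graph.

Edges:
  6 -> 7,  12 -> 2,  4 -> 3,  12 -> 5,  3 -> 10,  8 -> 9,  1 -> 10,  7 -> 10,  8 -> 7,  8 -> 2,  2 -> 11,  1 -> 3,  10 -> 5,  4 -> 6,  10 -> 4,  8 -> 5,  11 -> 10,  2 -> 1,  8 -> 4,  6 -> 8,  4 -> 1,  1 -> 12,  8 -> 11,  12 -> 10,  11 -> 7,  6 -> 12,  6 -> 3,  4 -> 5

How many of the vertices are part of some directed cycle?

10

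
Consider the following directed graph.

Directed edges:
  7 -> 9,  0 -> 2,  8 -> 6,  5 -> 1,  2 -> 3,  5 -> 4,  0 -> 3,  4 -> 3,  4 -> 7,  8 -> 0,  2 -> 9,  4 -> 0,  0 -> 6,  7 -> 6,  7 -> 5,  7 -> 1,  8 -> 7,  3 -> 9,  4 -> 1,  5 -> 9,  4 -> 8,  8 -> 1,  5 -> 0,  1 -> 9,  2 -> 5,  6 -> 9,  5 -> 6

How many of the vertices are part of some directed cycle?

6

A vertex is on a directed cycle iff it belongs to a strongly connected component of size ≥ 2 (or has a self-loop).
The vertices on cycles are {0, 2, 4, 5, 7, 8} — 6 in total.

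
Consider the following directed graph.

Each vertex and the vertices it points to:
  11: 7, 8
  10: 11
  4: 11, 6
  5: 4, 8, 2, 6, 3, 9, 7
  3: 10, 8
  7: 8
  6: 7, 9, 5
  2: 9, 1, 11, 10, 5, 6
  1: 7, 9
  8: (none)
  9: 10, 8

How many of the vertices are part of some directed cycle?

4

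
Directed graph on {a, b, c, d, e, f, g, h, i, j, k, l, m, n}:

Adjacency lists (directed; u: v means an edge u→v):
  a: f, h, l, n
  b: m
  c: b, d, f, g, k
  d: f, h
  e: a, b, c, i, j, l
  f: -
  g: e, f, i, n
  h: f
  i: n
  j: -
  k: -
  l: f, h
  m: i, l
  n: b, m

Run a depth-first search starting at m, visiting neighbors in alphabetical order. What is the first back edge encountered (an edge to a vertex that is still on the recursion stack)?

b→m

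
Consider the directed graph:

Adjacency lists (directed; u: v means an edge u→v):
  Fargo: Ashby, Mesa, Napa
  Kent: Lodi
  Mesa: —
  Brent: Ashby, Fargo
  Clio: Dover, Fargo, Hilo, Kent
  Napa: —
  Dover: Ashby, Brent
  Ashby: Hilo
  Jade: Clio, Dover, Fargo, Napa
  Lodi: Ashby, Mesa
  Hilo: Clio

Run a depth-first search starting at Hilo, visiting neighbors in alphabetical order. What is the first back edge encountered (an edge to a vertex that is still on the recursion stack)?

Ashby→Hilo

DFS from Hilo (visiting neighbors in alphabetical order); mark gray on enter, black on exit:
Hilo gray
  Clio gray
    Dover gray
      Ashby gray
        Ashby→Hilo: Hilo is gray → back edge
First back edge: Ashby → Hilo.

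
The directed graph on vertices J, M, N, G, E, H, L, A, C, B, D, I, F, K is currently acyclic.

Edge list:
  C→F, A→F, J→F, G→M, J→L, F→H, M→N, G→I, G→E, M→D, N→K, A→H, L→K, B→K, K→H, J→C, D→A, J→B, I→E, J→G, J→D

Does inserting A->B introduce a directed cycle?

No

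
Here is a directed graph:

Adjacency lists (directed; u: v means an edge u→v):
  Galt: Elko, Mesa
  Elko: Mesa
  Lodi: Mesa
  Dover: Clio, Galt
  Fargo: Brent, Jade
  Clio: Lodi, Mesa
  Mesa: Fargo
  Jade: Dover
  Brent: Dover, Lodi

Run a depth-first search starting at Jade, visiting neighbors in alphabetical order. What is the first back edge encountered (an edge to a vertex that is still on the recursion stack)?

DFS from Jade (visiting neighbors in alphabetical order); mark gray on enter, black on exit:
Jade gray
  Dover gray
    Clio gray
      Lodi gray
        Mesa gray
          Fargo gray
            Brent gray
              Brent→Dover: Dover is gray → back edge
First back edge: Brent → Dover.

Brent->Dover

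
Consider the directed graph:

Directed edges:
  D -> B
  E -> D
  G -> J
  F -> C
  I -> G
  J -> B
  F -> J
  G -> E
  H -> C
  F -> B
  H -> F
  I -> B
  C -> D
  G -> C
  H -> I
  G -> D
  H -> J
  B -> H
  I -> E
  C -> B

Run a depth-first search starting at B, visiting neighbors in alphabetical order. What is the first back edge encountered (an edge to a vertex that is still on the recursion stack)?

DFS from B (visiting neighbors in alphabetical order); mark gray on enter, black on exit:
B gray
  H gray
    C gray
      C→B: B is gray → back edge
First back edge: C → B.

C→B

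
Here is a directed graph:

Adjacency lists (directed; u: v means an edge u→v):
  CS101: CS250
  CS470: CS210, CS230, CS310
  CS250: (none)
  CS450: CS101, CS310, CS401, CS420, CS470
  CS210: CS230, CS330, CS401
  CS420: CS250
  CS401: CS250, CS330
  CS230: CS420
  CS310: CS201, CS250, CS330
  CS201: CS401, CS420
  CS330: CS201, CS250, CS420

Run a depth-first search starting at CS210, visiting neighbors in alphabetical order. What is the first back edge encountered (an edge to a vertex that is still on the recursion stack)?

CS401->CS330

DFS from CS210 (visiting neighbors in alphabetical order); mark gray on enter, black on exit:
CS210 gray
  CS230 gray
    CS420 gray
      CS250 gray
      CS250 black
    CS420 black
  CS230 black
  CS330 gray
    CS201 gray
      CS401 gray
        CS401→CS250: CS250 black — skip
        CS401→CS330: CS330 is gray → back edge
First back edge: CS401 → CS330.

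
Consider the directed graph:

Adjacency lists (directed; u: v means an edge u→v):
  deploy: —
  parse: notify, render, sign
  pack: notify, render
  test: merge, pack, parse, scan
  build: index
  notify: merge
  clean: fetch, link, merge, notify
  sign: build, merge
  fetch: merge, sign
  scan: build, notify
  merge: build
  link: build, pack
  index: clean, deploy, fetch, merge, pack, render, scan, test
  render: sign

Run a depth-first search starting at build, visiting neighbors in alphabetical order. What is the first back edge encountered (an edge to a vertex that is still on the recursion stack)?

merge→build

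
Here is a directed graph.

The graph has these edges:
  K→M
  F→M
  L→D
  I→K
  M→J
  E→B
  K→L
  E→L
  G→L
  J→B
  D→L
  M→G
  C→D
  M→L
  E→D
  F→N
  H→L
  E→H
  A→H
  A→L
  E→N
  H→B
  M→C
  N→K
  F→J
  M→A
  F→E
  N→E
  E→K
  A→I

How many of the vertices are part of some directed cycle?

8

A vertex is on a directed cycle iff it belongs to a strongly connected component of size ≥ 2 (or has a self-loop).
The vertices on cycles are {A, D, E, I, K, L, M, N} — 8 in total.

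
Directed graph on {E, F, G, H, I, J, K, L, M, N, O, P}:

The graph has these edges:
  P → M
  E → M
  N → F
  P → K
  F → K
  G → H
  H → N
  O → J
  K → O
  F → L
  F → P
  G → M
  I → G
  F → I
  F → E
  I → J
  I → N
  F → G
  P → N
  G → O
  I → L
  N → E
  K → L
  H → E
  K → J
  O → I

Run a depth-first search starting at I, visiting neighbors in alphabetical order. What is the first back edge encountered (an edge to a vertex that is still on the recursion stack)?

DFS from I (visiting neighbors in alphabetical order); mark gray on enter, black on exit:
I gray
  G gray
    H gray
      E gray
        M gray
        M black
      E black
      N gray
        N→E: E black — skip
        F gray
          F→E: E black — skip
          F→G: G is gray → back edge
First back edge: F → G.

F→G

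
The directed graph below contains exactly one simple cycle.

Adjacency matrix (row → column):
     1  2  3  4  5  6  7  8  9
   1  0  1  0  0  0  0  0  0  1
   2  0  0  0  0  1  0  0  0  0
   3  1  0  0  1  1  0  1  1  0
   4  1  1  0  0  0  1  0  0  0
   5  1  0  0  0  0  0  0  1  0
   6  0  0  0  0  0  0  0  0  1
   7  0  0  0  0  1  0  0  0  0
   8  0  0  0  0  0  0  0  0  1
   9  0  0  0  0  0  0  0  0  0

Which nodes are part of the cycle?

1, 2, 5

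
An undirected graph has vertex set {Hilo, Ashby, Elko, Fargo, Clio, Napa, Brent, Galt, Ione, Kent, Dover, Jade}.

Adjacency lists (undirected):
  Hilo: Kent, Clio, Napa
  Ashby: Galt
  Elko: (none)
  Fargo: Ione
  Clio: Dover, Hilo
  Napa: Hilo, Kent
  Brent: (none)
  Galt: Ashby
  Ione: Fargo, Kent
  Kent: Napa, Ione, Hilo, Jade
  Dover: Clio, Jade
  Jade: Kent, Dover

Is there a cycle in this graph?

Yes

DFS, tracking each vertex's parent; an edge to a visited non-parent vertex closes a cycle.
Start from Brent:
visit Brent (parent –)
visit Hilo (parent –)
  visit Kent (parent Hilo)
    visit Napa (parent Kent)
      Napa–Hilo: Hilo visited and ≠ parent → cycle
Cycle: Hilo – Kent – Napa – Hilo.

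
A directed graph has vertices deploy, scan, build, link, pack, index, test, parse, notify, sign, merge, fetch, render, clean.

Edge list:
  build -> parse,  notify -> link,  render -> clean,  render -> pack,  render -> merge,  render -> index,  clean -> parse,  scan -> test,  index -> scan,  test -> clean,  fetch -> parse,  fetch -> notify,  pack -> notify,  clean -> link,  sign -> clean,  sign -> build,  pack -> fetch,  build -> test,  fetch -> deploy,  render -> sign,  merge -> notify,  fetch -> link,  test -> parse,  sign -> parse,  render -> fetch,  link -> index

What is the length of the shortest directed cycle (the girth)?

For each vertex v, BFS finds the shortest path from v back to v.
The shortest such closed walk is index → scan → test → clean → link → index, length 5.

5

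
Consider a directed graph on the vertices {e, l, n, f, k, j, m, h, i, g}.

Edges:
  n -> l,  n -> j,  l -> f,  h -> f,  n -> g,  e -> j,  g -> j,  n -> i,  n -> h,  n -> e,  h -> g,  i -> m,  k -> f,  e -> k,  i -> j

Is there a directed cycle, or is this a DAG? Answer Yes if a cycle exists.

DFS with white/gray/black marking, starting from j:
j gray
j black
e gray
  e→j: j black — skip
  k gray
    f gray
    f black
  k black
e black
l gray
  l→f: f black — skip
l black
n gray
  n→l: l black — skip
  i gray
    i→j: j black — skip
    m gray
    m black
  i black
  n→j: j black — skip
  h gray
    h→f: f black — skip
    g gray
      g→j: j black — skip
    g black
  h black
  n→e: e black — skip
  n→g: g black — skip
n black
Every edge goes to a white or black vertex — no back edge, so the graph is acyclic.

No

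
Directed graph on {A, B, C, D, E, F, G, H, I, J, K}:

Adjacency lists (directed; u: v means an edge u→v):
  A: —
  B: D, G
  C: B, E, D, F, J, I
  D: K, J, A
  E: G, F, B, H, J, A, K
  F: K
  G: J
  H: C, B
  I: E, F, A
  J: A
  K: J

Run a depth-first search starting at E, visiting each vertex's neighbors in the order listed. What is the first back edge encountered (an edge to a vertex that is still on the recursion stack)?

C->E

DFS from E (visiting each vertex's neighbors in the order listed); mark gray on enter, black on exit:
E gray
  G gray
    J gray
      A gray
      A black
    J black
  G black
  F gray
    K gray
      K→J: J black — skip
    K black
  F black
  B gray
    D gray
      D→K: K black — skip
      D→J: J black — skip
      D→A: A black — skip
    D black
    B→G: G black — skip
  B black
  H gray
    C gray
      C→B: B black — skip
      C→E: E is gray → back edge
First back edge: C → E.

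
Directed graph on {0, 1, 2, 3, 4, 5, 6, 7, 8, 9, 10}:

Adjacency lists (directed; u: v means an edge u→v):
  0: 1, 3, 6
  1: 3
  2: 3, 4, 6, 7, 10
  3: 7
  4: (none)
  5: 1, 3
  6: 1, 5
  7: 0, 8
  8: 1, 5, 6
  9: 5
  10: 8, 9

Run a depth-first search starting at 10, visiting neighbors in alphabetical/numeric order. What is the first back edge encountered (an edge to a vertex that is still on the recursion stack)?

DFS from 10 (visiting neighbors in alphabetical/numeric order); mark gray on enter, black on exit:
10 gray
  8 gray
    1 gray
      3 gray
        7 gray
          0 gray
            0→1: 1 is gray → back edge
First back edge: 0 → 1.

0->1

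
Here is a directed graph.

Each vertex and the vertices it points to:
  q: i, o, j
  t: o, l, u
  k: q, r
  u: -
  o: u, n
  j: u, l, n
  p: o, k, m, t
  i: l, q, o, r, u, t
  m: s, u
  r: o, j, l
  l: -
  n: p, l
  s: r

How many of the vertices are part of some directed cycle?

A vertex is on a directed cycle iff it belongs to a strongly connected component of size ≥ 2 (or has a self-loop).
The vertices on cycles are {i, j, k, m, n, o, p, q, r, s, t} — 11 in total.

11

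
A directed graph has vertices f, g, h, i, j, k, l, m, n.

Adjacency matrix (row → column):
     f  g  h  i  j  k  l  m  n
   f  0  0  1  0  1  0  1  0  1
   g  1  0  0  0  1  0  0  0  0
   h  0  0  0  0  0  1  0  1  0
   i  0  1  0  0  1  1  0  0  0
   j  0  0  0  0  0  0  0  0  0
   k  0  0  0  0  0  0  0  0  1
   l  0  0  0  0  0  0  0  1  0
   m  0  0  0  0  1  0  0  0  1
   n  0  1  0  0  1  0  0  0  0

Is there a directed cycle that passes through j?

No

j lies on a cycle iff there is a path from j back to itself.
Exploring from j, it never reaches itself; equivalently, its strongly connected component is a singleton.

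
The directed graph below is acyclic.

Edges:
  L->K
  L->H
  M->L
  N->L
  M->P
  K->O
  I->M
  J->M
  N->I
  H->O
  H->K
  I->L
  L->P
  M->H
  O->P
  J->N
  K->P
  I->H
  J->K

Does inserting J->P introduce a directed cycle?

No

Adding J→P creates a cycle iff P can already reach J.
Explore from P: no path reaches J. The graph stays acyclic.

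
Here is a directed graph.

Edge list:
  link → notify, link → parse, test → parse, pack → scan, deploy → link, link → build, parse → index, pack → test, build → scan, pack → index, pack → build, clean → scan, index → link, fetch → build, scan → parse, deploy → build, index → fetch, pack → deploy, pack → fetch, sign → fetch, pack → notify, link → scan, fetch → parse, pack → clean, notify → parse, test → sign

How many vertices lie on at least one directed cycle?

7

A vertex is on a directed cycle iff it belongs to a strongly connected component of size ≥ 2 (or has a self-loop).
The vertices on cycles are {link, scan, build, fetch, index, parse, notify} — 7 in total.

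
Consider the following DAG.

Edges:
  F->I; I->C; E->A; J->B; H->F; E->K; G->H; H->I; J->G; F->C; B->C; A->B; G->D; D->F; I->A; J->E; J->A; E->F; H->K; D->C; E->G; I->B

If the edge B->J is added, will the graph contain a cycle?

Adding B→J creates a cycle iff J can already reach B.
Path from J: J → B.
So J → … → B → J is a cycle.

Yes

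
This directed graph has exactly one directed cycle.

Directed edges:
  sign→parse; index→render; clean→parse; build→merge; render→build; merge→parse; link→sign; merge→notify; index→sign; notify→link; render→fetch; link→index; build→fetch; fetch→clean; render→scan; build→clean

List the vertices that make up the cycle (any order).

link, build, index, merge, notify, render

DFS with gray/black marking from merge:
merge gray
  notify gray
    link gray
      sign gray
        parse gray
        parse black
      sign black
      index gray
        render gray
          scan gray
          scan black
          fetch gray
            clean gray
              clean→parse: parse black — skip
            clean black
          fetch black
          build gray
            build→clean: clean black — skip
            build→fetch: fetch black — skip
            build→merge: merge is gray → back edge
Back edge closes the cycle merge → notify → link → index → render → build → merge; its vertices are {link, build, index, merge, notify, render}.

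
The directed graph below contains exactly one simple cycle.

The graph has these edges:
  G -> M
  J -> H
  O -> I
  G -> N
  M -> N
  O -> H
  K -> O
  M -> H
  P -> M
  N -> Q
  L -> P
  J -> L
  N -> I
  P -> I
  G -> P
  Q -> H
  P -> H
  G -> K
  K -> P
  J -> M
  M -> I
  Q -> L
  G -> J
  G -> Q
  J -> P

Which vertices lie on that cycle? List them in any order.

L, M, N, P, Q

DFS with gray/black marking from Q:
Q gray
  L gray
    P gray
      H gray
      H black
      I gray
      I black
      M gray
        M→H: H black — skip
        M→I: I black — skip
        N gray
          N→I: I black — skip
          N→Q: Q is gray → back edge
Back edge closes the cycle Q → L → P → M → N → Q; its vertices are {L, M, N, P, Q}.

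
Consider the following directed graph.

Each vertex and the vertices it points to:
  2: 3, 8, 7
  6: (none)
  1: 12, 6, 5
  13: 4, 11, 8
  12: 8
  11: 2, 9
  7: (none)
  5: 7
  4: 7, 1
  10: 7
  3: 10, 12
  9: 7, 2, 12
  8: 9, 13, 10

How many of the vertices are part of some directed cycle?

9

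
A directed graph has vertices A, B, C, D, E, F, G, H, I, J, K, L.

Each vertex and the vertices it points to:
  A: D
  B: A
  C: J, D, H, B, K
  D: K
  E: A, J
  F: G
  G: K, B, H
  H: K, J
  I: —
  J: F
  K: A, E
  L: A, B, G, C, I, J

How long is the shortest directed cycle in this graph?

3

For each vertex v, BFS finds the shortest path from v back to v.
The shortest such closed walk is K → A → D → K, length 3.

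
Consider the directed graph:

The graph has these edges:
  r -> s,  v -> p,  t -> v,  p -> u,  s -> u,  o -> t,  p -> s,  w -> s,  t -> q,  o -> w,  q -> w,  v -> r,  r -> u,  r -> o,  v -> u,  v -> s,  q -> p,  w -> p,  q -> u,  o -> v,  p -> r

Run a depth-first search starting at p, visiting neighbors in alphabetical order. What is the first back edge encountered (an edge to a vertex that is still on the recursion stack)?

DFS from p (visiting neighbors in alphabetical order); mark gray on enter, black on exit:
p gray
  r gray
    o gray
      t gray
        q gray
          q→p: p is gray → back edge
First back edge: q → p.

q→p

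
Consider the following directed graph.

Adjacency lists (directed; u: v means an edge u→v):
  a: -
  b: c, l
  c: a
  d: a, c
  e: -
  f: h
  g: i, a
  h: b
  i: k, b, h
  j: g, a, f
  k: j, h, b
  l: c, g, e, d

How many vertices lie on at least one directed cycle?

8

A vertex is on a directed cycle iff it belongs to a strongly connected component of size ≥ 2 (or has a self-loop).
The vertices on cycles are {b, f, g, h, i, j, k, l} — 8 in total.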